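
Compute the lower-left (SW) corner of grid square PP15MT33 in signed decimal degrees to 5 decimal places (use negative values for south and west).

Field P=15, P=15: +15·20° lon, +15·10° lat → SW at lon 120°, lat 60°.
Square 1, 5: +1·2° lon, +5·1° lat → SW at lon 122°, lat 65°.
Subsquare m=12, t=19: +12·0.0833333° lon, +19·0.0416667° lat → SW at lon 123°, lat 65.7917°.
Extended square 3, 3: +3·0.00833333° lon, +3·0.00416667° lat → SW at lon 123.025°, lat 65.8042°.
latitude 65.80417, longitude 123.02500.

65.80417, 123.02500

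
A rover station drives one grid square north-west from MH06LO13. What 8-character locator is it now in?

Longitude extended square 1; −1 → 0.
Latitude extended square 3; +1 → 4.

MH06lo04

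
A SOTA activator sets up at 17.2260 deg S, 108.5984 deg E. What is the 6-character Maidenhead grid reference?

OH42hs

Shift to the Maidenhead origin (180°W, 90°S): lon 288.5984, lat 72.7740.
Field (20°×10°, letters A–R): lon ⌊288.5984/20⌋ = 14 → O; lat ⌊72.7740/10⌋ = 7 → H.
Square (2°×1°, digits 0–9): lon ⌊8.5984/2⌋ = 4; lat ⌊2.7740/1⌋ = 2.
Subsquare (5′×2.5′, letters a–x): lon ⌊0.5984/0.0833333⌋ = 7 → h; lat ⌊0.7740/0.0416667⌋ = 18 → s.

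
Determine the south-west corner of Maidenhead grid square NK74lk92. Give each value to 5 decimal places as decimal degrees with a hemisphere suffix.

14.42500° N, 94.99167° E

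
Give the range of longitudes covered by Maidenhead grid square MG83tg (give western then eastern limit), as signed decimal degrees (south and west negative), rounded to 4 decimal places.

77.5833, 77.6667

Field M=12, G=6: +12·20° lon, +6·10° lat → SW at lon 60°, lat -30°.
Square 8, 3: +8·2° lon, +3·1° lat → SW at lon 76°, lat -27°.
Subsquare t=19, g=6: +19·0.0833333° lon, +6·0.0416667° lat → SW at lon 77.5833°, lat -26.75°.
Cell spans 0.0833333° lon × 0.0416667° lat.
west 77.5833, east 77.6667.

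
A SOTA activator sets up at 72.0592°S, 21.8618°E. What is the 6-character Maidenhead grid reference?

KB07ww

Offset from 180°W / 90°S: lon 201.8618°, lat 17.9408°.
Field: lon ⌊201.8618/20⌋ = 10 → K; lat ⌊17.9408/10⌋ = 1 → B.
Square: lon ⌊1.8618/2⌋ = 0; lat ⌊7.9408/1⌋ = 7.
Subsquare: lon ⌊1.8618/0.0833333⌋ = 22 → w; lat ⌊0.9408/0.0416667⌋ = 22 → w.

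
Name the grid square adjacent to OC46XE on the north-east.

OC56af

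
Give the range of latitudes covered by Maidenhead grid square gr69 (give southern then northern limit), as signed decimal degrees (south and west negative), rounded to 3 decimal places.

Field G=6, R=17: +6·20° lon, +17·10° lat → SW at lon -60°, lat 80°.
Square 6, 9: +6·2° lon, +9·1° lat → SW at lon -48°, lat 89°.
Cell spans 2° lon × 1° lat.
south 89.000, north 90.000.

89.000, 90.000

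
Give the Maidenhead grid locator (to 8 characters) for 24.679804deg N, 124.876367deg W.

CL74nq43

Shift to the Maidenhead origin (180°W, 90°S): lon 55.12363, lat 114.67980.
Field (20°×10°, letters A–R): lon ⌊55.12363/20⌋ = 2 → C; lat ⌊114.67980/10⌋ = 11 → L.
Square (2°×1°, digits 0–9): lon ⌊15.12363/2⌋ = 7; lat ⌊4.67980/1⌋ = 4.
Subsquare (5′×2.5′, letters a–x): lon ⌊1.12363/0.0833333⌋ = 13 → n; lat ⌊0.67980/0.0416667⌋ = 16 → q.
Extended square (30″×15″, digits 0–9): lon ⌊0.04030/0.00833333⌋ = 4; lat ⌊0.01314/0.00416667⌋ = 3.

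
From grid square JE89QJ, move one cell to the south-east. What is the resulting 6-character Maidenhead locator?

Longitude subsquare q = 16; +1 → 17 = r.
Latitude subsquare j = 9; −1 → 8 = i.

JE89ri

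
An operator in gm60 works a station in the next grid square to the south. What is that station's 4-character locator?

GL69

Latitude square 0; −1 → -1, wraps to 9, carry into field.
Latitude field M = 12; −1 → 11 = L.
The longitude characters are unchanged.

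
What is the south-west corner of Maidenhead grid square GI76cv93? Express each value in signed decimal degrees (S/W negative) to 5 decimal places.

-3.11250, -45.75833

Field G=6, I=8: +6·20° lon, +8·10° lat → SW at lon -60°, lat -10°.
Square 7, 6: +7·2° lon, +6·1° lat → SW at lon -46°, lat -4°.
Subsquare c=2, v=21: +2·0.0833333° lon, +21·0.0416667° lat → SW at lon -45.8333°, lat -3.125°.
Extended square 9, 3: +9·0.00833333° lon, +3·0.00416667° lat → SW at lon -45.7583°, lat -3.1125°.
latitude -3.11250, longitude -45.75833.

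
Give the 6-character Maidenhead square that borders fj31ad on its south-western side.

Longitude subsquare a = 0; −1 → -1, wraps to 23 = x, carry into square.
Longitude square 3; −1 → 2.
Latitude subsquare d = 3; −1 → 2 = c.

FJ21xc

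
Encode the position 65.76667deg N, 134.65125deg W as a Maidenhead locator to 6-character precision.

CP25qs

Add 180° to longitude and 90° to latitude: 45.3487, 155.7667.
Field (20°×10°, letters A–R): lon ⌊45.3487/20⌋ = 2 → C; lat ⌊155.7667/10⌋ = 15 → P.
Square (2°×1°, digits 0–9): lon ⌊5.3487/2⌋ = 2; lat ⌊5.7667/1⌋ = 5.
Subsquare (5′×2.5′, letters a–x): lon ⌊1.3487/0.0833333⌋ = 16 → q; lat ⌊0.7667/0.0416667⌋ = 18 → s.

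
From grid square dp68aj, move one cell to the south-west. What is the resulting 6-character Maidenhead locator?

Longitude subsquare a = 0; −1 → -1, wraps to 23 = x, carry into square.
Longitude square 6; −1 → 5.
Latitude subsquare j = 9; −1 → 8 = i.

DP58xi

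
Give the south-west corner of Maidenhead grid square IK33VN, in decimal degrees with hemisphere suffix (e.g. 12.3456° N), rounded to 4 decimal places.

13.5417° N, 12.2500° W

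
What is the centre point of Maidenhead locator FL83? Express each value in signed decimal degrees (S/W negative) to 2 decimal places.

23.50, -63.00

Field F=5, L=11: +5·20° lon, +11·10° lat → SW at lon -80°, lat 20°.
Square 8, 3: +8·2° lon, +3·1° lat → SW at lon -64°, lat 23°.
Cell spans 2° lon × 1° lat. Centre is SW corner plus half of each.
latitude 23.50, longitude -63.00.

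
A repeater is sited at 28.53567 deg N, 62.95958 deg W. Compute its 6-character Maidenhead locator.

Offset from 180°W / 90°S: lon 117.0404°, lat 118.5357°.
Field: 117.0404/20 → 5 → F, 118.5357/10 → 11 → L; chars FL.
Square: 17.0404/2 → 8, 8.5357/1 → 8; chars 88.
Subsquare: 1.0404/0.0833333 → 12 → m, 0.5357/0.0416667 → 12 → m; chars mm.

FL88mm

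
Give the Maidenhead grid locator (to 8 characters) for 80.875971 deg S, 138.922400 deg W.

CA09mc99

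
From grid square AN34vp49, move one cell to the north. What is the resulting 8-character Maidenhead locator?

Latitude extended square 9; +1 → 10, wraps to 0, carry into subsquare.
Latitude subsquare p = 15; +1 → 16 = q.
The longitude characters are unchanged.

AN34vq40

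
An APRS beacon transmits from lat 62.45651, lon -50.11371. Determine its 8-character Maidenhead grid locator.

GP42wk69

Shift to the Maidenhead origin (180°W, 90°S): lon 129.88629, lat 152.45651.
Field: 129.88629/20 → 6 → G, 152.45651/10 → 15 → P; chars GP.
Square: 9.88629/2 → 4, 2.45651/1 → 2; chars 42.
Subsquare: 1.88629/0.0833333 → 22 → w, 0.45651/0.0416667 → 10 → k; chars wk.
Extended square: 0.05296/0.00833333 → 6, 0.03984/0.00416667 → 9; chars 69.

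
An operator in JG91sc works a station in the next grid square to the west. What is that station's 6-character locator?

JG91rc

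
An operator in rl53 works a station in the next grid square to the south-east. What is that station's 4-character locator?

RL62

Longitude square 5; +1 → 6.
Latitude square 3; −1 → 2.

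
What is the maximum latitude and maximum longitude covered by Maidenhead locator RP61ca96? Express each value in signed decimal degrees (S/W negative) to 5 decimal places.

61.02917, 172.25000

Field R=17, P=15: +17·20° lon, +15·10° lat → SW at lon 160°, lat 60°.
Square 6, 1: +6·2° lon, +1·1° lat → SW at lon 172°, lat 61°.
Subsquare c=2, a=0: +2·0.0833333° lon, +0·0.0416667° lat → SW at lon 172.167°, lat 61°.
Extended square 9, 6: +9·0.00833333° lon, +6·0.00416667° lat → SW at lon 172.242°, lat 61.025°.
Cell spans 0.00833333° lon × 0.00416667° lat. NE corner is SW corner plus one full cell.
latitude 61.02917, longitude 172.25000.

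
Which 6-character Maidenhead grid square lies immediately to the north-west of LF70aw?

LF60xx

Longitude subsquare a = 0; −1 → -1, wraps to 23 = x, carry into square.
Longitude square 7; −1 → 6.
Latitude subsquare w = 22; +1 → 23 = x.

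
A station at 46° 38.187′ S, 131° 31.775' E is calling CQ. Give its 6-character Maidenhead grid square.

Shift to the Maidenhead origin (180°W, 90°S): lon 311.5296, lat 43.3635.
Field: 311.5296/20 → 15 → P, 43.3635/10 → 4 → E; chars PE.
Square: 11.5296/2 → 5, 3.3635/1 → 3; chars 53.
Subsquare: 1.5296/0.0833333 → 18 → s, 0.3635/0.0416667 → 8 → i; chars si.

PE53si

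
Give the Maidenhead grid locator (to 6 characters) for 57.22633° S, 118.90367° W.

DD02ns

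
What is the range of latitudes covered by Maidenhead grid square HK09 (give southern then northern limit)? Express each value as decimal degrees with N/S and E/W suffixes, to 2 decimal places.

Field H=7, K=10: +7·20° lon, +10·10° lat → SW at lon -40°, lat 10°.
Square 0, 9: +0·2° lon, +9·1° lat → SW at lon -40°, lat 19°.
Cell spans 2° lon × 1° lat.
south 19.00° N, north 20.00° N.

19.00° N, 20.00° N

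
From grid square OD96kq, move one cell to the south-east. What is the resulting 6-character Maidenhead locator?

Longitude subsquare k = 10; +1 → 11 = l.
Latitude subsquare q = 16; −1 → 15 = p.

OD96lp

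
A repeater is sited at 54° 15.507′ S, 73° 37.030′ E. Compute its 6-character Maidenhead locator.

MD65tr

Offset from 180°W / 90°S: lon 253.6172°, lat 35.7415°.
Field: lon ⌊253.6172/20⌋ = 12 → M; lat ⌊35.7415/10⌋ = 3 → D.
Square: lon ⌊13.6172/2⌋ = 6; lat ⌊5.7415/1⌋ = 5.
Subsquare: lon ⌊1.6172/0.0833333⌋ = 19 → t; lat ⌊0.7415/0.0416667⌋ = 17 → r.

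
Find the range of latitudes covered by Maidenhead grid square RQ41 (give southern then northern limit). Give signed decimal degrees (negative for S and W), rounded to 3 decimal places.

71.000, 72.000

Field R=17, Q=16: +17·20° lon, +16·10° lat → SW at lon 160°, lat 70°.
Square 4, 1: +4·2° lon, +1·1° lat → SW at lon 168°, lat 71°.
Cell spans 2° lon × 1° lat.
south 71.000, north 72.000.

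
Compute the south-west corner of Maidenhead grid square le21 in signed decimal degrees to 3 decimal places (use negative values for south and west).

Field L=11, E=4: +11·20° lon, +4·10° lat → SW at lon 40°, lat -50°.
Square 2, 1: +2·2° lon, +1·1° lat → SW at lon 44°, lat -49°.
latitude -49.000, longitude 44.000.

-49.000, 44.000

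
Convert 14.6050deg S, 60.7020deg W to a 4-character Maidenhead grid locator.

FH95

Offset from 180°W / 90°S: lon 119.30°, lat 75.39°.
Field: lon ⌊119.30/20⌋ = 5 → F; lat ⌊75.39/10⌋ = 7 → H.
Square: lon ⌊19.30/2⌋ = 9; lat ⌊5.39/1⌋ = 5.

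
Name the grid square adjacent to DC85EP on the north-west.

DC85dq

Longitude subsquare e = 4; −1 → 3 = d.
Latitude subsquare p = 15; +1 → 16 = q.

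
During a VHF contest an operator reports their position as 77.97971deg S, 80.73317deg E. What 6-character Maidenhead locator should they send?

NB02ia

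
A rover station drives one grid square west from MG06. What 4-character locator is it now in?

LG96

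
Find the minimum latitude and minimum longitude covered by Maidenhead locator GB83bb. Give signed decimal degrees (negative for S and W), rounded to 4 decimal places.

-76.9583, -43.9167

Field G=6, B=1: +6·20° lon, +1·10° lat → SW at lon -60°, lat -80°.
Square 8, 3: +8·2° lon, +3·1° lat → SW at lon -44°, lat -77°.
Subsquare b=1, b=1: +1·0.0833333° lon, +1·0.0416667° lat → SW at lon -43.9167°, lat -76.9583°.
latitude -76.9583, longitude -43.9167.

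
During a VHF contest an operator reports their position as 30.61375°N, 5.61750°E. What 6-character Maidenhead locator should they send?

JM20to

Offset from 180°W / 90°S: lon 185.6175°, lat 120.6137°.
Field: lon ⌊185.6175/20⌋ = 9 → J; lat ⌊120.6137/10⌋ = 12 → M.
Square: lon ⌊5.6175/2⌋ = 2; lat ⌊0.6137/1⌋ = 0.
Subsquare: lon ⌊1.6175/0.0833333⌋ = 19 → t; lat ⌊0.6137/0.0416667⌋ = 14 → o.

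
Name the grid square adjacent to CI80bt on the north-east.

CI80cu

Longitude subsquare b = 1; +1 → 2 = c.
Latitude subsquare t = 19; +1 → 20 = u.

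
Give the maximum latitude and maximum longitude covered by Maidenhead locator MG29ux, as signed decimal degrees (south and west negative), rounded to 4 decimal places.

-20.0000, 65.7500

Field M=12, G=6: +12·20° lon, +6·10° lat → SW at lon 60°, lat -30°.
Square 2, 9: +2·2° lon, +9·1° lat → SW at lon 64°, lat -21°.
Subsquare u=20, x=23: +20·0.0833333° lon, +23·0.0416667° lat → SW at lon 65.6667°, lat -20.0417°.
Cell spans 0.0833333° lon × 0.0416667° lat. NE corner is SW corner plus one full cell.
latitude -20.0000, longitude 65.7500.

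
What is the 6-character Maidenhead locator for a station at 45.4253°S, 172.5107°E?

Add 180° to longitude and 90° to latitude: 352.5107, 44.5747.
Field (20°×10°, letters A–R): lon ⌊352.5107/20⌋ = 17 → R; lat ⌊44.5747/10⌋ = 4 → E.
Square (2°×1°, digits 0–9): lon ⌊12.5107/2⌋ = 6; lat ⌊4.5747/1⌋ = 4.
Subsquare (5′×2.5′, letters a–x): lon ⌊0.5107/0.0833333⌋ = 6 → g; lat ⌊0.5747/0.0416667⌋ = 13 → n.

RE64gn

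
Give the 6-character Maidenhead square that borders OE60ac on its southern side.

OE60ab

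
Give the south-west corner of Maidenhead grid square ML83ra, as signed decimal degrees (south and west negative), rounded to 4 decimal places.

Field M=12, L=11: +12·20° lon, +11·10° lat → SW at lon 60°, lat 20°.
Square 8, 3: +8·2° lon, +3·1° lat → SW at lon 76°, lat 23°.
Subsquare r=17, a=0: +17·0.0833333° lon, +0·0.0416667° lat → SW at lon 77.4167°, lat 23°.
latitude 23.0000, longitude 77.4167.

23.0000, 77.4167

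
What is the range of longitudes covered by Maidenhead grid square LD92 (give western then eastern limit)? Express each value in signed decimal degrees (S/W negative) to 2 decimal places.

Field L=11, D=3: +11·20° lon, +3·10° lat → SW at lon 40°, lat -60°.
Square 9, 2: +9·2° lon, +2·1° lat → SW at lon 58°, lat -58°.
Cell spans 2° lon × 1° lat.
west 58.00, east 60.00.

58.00, 60.00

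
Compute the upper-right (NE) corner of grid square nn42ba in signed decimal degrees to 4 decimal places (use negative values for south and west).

Field N=13, N=13: +13·20° lon, +13·10° lat → SW at lon 80°, lat 40°.
Square 4, 2: +4·2° lon, +2·1° lat → SW at lon 88°, lat 42°.
Subsquare b=1, a=0: +1·0.0833333° lon, +0·0.0416667° lat → SW at lon 88.0833°, lat 42°.
Cell spans 0.0833333° lon × 0.0416667° lat. NE corner is SW corner plus one full cell.
latitude 42.0417, longitude 88.1667.

42.0417, 88.1667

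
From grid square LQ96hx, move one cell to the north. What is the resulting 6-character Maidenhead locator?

LQ97ha

Latitude subsquare x = 23; +1 → 24, wraps to 0 = a, carry into square.
Latitude square 6; +1 → 7.
The longitude characters are unchanged.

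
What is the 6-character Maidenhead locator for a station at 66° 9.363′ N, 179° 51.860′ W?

AP06bd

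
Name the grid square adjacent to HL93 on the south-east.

IL02

Longitude square 9; +1 → 10, wraps to 0, carry into field.
Longitude field H = 7; +1 → 8 = I.
Latitude square 3; −1 → 2.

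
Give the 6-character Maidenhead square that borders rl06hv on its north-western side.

RL06gw

Longitude subsquare h = 7; −1 → 6 = g.
Latitude subsquare v = 21; +1 → 22 = w.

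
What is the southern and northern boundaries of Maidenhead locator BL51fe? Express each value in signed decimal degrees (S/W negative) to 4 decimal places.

21.1667, 21.2083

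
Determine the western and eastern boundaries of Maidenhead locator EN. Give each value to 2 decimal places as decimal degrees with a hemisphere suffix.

100.00° W, 80.00° W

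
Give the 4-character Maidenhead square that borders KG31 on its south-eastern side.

Longitude square 3; +1 → 4.
Latitude square 1; −1 → 0.

KG40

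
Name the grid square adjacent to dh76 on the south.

DH75

Latitude square 6; −1 → 5.
The longitude characters are unchanged.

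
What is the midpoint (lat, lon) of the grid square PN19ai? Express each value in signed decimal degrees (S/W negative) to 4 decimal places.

Field P=15, N=13: +15·20° lon, +13·10° lat → SW at lon 120°, lat 40°.
Square 1, 9: +1·2° lon, +9·1° lat → SW at lon 122°, lat 49°.
Subsquare a=0, i=8: +0·0.0833333° lon, +8·0.0416667° lat → SW at lon 122°, lat 49.3333°.
Cell spans 0.0833333° lon × 0.0416667° lat. Centre is SW corner plus half of each.
latitude 49.3542, longitude 122.0417.

49.3542, 122.0417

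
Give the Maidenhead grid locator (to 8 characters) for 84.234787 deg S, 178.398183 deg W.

Offset from 180°W / 90°S: lon 1.60182°, lat 5.76521°.
Field: 1.60182/20 → 0 → A, 5.76521/10 → 0 → A; chars AA.
Square: 1.60182/2 → 0, 5.76521/1 → 5; chars 05.
Subsquare: 1.60182/0.0833333 → 19 → t, 0.76521/0.0416667 → 18 → s; chars ts.
Extended square: 0.01848/0.00833333 → 2, 0.01521/0.00416667 → 3; chars 23.

AA05ts23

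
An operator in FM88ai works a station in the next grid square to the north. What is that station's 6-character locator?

FM88aj

Latitude subsquare i = 8; +1 → 9 = j.
The longitude characters are unchanged.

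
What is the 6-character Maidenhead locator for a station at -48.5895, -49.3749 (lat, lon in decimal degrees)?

Shift to the Maidenhead origin (180°W, 90°S): lon 130.6251, lat 41.4105.
Field: lon ⌊130.6251/20⌋ = 6 → G; lat ⌊41.4105/10⌋ = 4 → E.
Square: lon ⌊10.6251/2⌋ = 5; lat ⌊1.4105/1⌋ = 1.
Subsquare: lon ⌊0.6251/0.0833333⌋ = 7 → h; lat ⌊0.4105/0.0416667⌋ = 9 → j.

GE51hj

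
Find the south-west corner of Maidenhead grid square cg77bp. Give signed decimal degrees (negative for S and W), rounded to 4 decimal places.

-22.3750, -125.9167

Field C=2, G=6: +2·20° lon, +6·10° lat → SW at lon -140°, lat -30°.
Square 7, 7: +7·2° lon, +7·1° lat → SW at lon -126°, lat -23°.
Subsquare b=1, p=15: +1·0.0833333° lon, +15·0.0416667° lat → SW at lon -125.917°, lat -22.375°.
latitude -22.3750, longitude -125.9167.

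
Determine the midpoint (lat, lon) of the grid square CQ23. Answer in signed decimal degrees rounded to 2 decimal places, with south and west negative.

73.50, -135.00

Field C=2, Q=16: +2·20° lon, +16·10° lat → SW at lon -140°, lat 70°.
Square 2, 3: +2·2° lon, +3·1° lat → SW at lon -136°, lat 73°.
Cell spans 2° lon × 1° lat. Centre is SW corner plus half of each.
latitude 73.50, longitude -135.00.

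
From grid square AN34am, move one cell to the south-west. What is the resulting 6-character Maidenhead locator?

Longitude subsquare a = 0; −1 → -1, wraps to 23 = x, carry into square.
Longitude square 3; −1 → 2.
Latitude subsquare m = 12; −1 → 11 = l.

AN24xl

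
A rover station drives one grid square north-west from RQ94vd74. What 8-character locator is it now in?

Longitude extended square 7; −1 → 6.
Latitude extended square 4; +1 → 5.

RQ94vd65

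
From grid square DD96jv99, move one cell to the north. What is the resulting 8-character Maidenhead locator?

DD96jw90

Latitude extended square 9; +1 → 10, wraps to 0, carry into subsquare.
Latitude subsquare v = 21; +1 → 22 = w.
The longitude characters are unchanged.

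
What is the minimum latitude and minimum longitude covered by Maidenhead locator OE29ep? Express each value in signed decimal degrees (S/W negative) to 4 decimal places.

Field O=14, E=4: +14·20° lon, +4·10° lat → SW at lon 100°, lat -50°.
Square 2, 9: +2·2° lon, +9·1° lat → SW at lon 104°, lat -41°.
Subsquare e=4, p=15: +4·0.0833333° lon, +15·0.0416667° lat → SW at lon 104.333°, lat -40.375°.
latitude -40.3750, longitude 104.3333.

-40.3750, 104.3333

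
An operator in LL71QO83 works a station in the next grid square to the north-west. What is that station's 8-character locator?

LL71qo74

Longitude extended square 8; −1 → 7.
Latitude extended square 3; +1 → 4.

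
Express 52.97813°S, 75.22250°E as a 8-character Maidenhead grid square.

MD77oa65

Offset from 180°W / 90°S: lon 255.22250°, lat 37.02187°.
Field (20°×10°, letters A–R): lon ⌊255.22250/20⌋ = 12 → M; lat ⌊37.02187/10⌋ = 3 → D.
Square (2°×1°, digits 0–9): lon ⌊15.22250/2⌋ = 7; lat ⌊7.02187/1⌋ = 7.
Subsquare (5′×2.5′, letters a–x): lon ⌊1.22250/0.0833333⌋ = 14 → o; lat ⌊0.02187/0.0416667⌋ = 0 → a.
Extended square (30″×15″, digits 0–9): lon ⌊0.05583/0.00833333⌋ = 6; lat ⌊0.02187/0.00416667⌋ = 5.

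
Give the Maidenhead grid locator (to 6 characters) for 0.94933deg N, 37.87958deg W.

Shift to the Maidenhead origin (180°W, 90°S): lon 142.1204, lat 90.9493.
Field: lon ⌊142.1204/20⌋ = 7 → H; lat ⌊90.9493/10⌋ = 9 → J.
Square: lon ⌊2.1204/2⌋ = 1; lat ⌊0.9493/1⌋ = 0.
Subsquare: lon ⌊0.1204/0.0833333⌋ = 1 → b; lat ⌊0.9493/0.0416667⌋ = 22 → w.

HJ10bw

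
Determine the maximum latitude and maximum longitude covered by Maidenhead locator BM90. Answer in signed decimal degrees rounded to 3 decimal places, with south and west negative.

31.000, -140.000

Field B=1, M=12: +1·20° lon, +12·10° lat → SW at lon -160°, lat 30°.
Square 9, 0: +9·2° lon, +0·1° lat → SW at lon -142°, lat 30°.
Cell spans 2° lon × 1° lat. NE corner is SW corner plus one full cell.
latitude 31.000, longitude -140.000.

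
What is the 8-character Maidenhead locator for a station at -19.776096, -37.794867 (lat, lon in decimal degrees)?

Add 180° to longitude and 90° to latitude: 142.20513, 70.22390.
Field: 142.20513/20 → 7 → H, 70.22390/10 → 7 → H; chars HH.
Square: 2.20513/2 → 1, 0.22390/1 → 0; chars 10.
Subsquare: 0.20513/0.0833333 → 2 → c, 0.22390/0.0416667 → 5 → f; chars cf.
Extended square: 0.03847/0.00833333 → 4, 0.01557/0.00416667 → 3; chars 43.

HH10cf43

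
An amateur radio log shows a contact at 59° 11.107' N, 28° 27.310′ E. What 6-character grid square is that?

KO49fe

Offset from 180°W / 90°S: lon 208.4552°, lat 149.1851°.
Field: lon ⌊208.4552/20⌋ = 10 → K; lat ⌊149.1851/10⌋ = 14 → O.
Square: lon ⌊8.4552/2⌋ = 4; lat ⌊9.1851/1⌋ = 9.
Subsquare: lon ⌊0.4552/0.0833333⌋ = 5 → f; lat ⌊0.1851/0.0416667⌋ = 4 → e.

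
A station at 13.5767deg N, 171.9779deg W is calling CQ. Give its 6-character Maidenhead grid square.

AK43an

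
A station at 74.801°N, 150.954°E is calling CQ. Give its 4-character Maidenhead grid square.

QQ54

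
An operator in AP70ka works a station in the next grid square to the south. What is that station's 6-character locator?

Latitude subsquare a = 0; −1 → -1, wraps to 23 = x, carry into square.
Latitude square 0; −1 → -1, wraps to 9, carry into field.
Latitude field P = 15; −1 → 14 = O.
The longitude characters are unchanged.

AO79kx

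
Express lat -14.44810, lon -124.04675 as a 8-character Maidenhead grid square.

CH75xn42

Add 180° to longitude and 90° to latitude: 55.95325, 75.55190.
Field: lon ⌊55.95325/20⌋ = 2 → C; lat ⌊75.55190/10⌋ = 7 → H.
Square: lon ⌊15.95325/2⌋ = 7; lat ⌊5.55190/1⌋ = 5.
Subsquare: lon ⌊1.95325/0.0833333⌋ = 23 → x; lat ⌊0.55190/0.0416667⌋ = 13 → n.
Extended square: lon ⌊0.03658/0.00833333⌋ = 4; lat ⌊0.01023/0.00416667⌋ = 2.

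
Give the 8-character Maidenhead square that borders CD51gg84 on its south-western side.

CD51gg73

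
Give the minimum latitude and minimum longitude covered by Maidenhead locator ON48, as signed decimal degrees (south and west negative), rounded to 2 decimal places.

48.00, 108.00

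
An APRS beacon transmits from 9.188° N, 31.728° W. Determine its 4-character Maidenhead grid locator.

Add 180° to longitude and 90° to latitude: 148.27, 99.19.
Field: lon ⌊148.27/20⌋ = 7 → H; lat ⌊99.19/10⌋ = 9 → J.
Square: lon ⌊8.27/2⌋ = 4; lat ⌊9.19/1⌋ = 9.

HJ49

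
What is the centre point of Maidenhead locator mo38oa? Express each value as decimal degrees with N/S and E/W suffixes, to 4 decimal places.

58.0208° N, 67.2083° E

Field M=12, O=14: +12·20° lon, +14·10° lat → SW at lon 60°, lat 50°.
Square 3, 8: +3·2° lon, +8·1° lat → SW at lon 66°, lat 58°.
Subsquare o=14, a=0: +14·0.0833333° lon, +0·0.0416667° lat → SW at lon 67.1667°, lat 58°.
Cell spans 0.0833333° lon × 0.0416667° lat. Centre is SW corner plus half of each.
latitude 58.0208° N, longitude 67.2083° E.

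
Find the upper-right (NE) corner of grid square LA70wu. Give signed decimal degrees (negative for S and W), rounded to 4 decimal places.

Field L=11, A=0: +11·20° lon, +0·10° lat → SW at lon 40°, lat -90°.
Square 7, 0: +7·2° lon, +0·1° lat → SW at lon 54°, lat -90°.
Subsquare w=22, u=20: +22·0.0833333° lon, +20·0.0416667° lat → SW at lon 55.8333°, lat -89.1667°.
Cell spans 0.0833333° lon × 0.0416667° lat. NE corner is SW corner plus one full cell.
latitude -89.1250, longitude 55.9167.

-89.1250, 55.9167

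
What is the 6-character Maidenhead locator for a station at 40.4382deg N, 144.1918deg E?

Shift to the Maidenhead origin (180°W, 90°S): lon 324.1918, lat 130.4382.
Field: 324.1918/20 → 16 → Q, 130.4382/10 → 13 → N; chars QN.
Square: 4.1918/2 → 2, 0.4382/1 → 0; chars 20.
Subsquare: 0.1918/0.0833333 → 2 → c, 0.4382/0.0416667 → 10 → k; chars ck.

QN20ck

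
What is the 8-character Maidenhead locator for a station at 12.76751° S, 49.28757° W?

Shift to the Maidenhead origin (180°W, 90°S): lon 130.71243, lat 77.23249.
Field: 130.71243/20 → 6 → G, 77.23249/10 → 7 → H; chars GH.
Square: 10.71243/2 → 5, 7.23249/1 → 7; chars 57.
Subsquare: 0.71243/0.0833333 → 8 → i, 0.23249/0.0416667 → 5 → f; chars if.
Extended square: 0.04576/0.00833333 → 5, 0.02416/0.00416667 → 5; chars 55.

GH57if55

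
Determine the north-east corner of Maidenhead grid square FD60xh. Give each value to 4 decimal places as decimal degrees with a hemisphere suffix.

Field F=5, D=3: +5·20° lon, +3·10° lat → SW at lon -80°, lat -60°.
Square 6, 0: +6·2° lon, +0·1° lat → SW at lon -68°, lat -60°.
Subsquare x=23, h=7: +23·0.0833333° lon, +7·0.0416667° lat → SW at lon -66.0833°, lat -59.7083°.
Cell spans 0.0833333° lon × 0.0416667° lat. NE corner is SW corner plus one full cell.
latitude 59.6667° S, longitude 66.0000° W.

59.6667° S, 66.0000° W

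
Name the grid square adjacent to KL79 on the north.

Latitude square 9; +1 → 10, wraps to 0, carry into field.
Latitude field L = 11; +1 → 12 = M.
The longitude characters are unchanged.

KM70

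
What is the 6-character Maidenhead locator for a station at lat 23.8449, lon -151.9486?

BL43au

Offset from 180°W / 90°S: lon 28.0514°, lat 113.8449°.
Field (20°×10°, letters A–R): 28.0514/20 → 1 → B, 113.8449/10 → 11 → L; chars BL.
Square (2°×1°, digits 0–9): 8.0514/2 → 4, 3.8449/1 → 3; chars 43.
Subsquare (5′×2.5′, letters a–x): 0.0514/0.0833333 → 0 → a, 0.8449/0.0416667 → 20 → u; chars au.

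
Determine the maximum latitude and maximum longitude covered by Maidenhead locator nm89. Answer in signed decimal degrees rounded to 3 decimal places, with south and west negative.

Field N=13, M=12: +13·20° lon, +12·10° lat → SW at lon 80°, lat 30°.
Square 8, 9: +8·2° lon, +9·1° lat → SW at lon 96°, lat 39°.
Cell spans 2° lon × 1° lat. NE corner is SW corner plus one full cell.
latitude 40.000, longitude 98.000.

40.000, 98.000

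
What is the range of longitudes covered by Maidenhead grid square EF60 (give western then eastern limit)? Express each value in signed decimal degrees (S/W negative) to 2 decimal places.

-88.00, -86.00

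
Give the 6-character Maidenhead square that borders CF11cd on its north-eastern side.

Longitude subsquare c = 2; +1 → 3 = d.
Latitude subsquare d = 3; +1 → 4 = e.

CF11de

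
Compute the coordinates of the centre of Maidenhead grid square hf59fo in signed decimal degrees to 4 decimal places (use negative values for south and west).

-30.3958, -29.5417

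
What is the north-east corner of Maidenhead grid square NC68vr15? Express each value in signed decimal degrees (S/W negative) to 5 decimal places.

-61.26667, 93.76667

Field N=13, C=2: +13·20° lon, +2·10° lat → SW at lon 80°, lat -70°.
Square 6, 8: +6·2° lon, +8·1° lat → SW at lon 92°, lat -62°.
Subsquare v=21, r=17: +21·0.0833333° lon, +17·0.0416667° lat → SW at lon 93.75°, lat -61.2917°.
Extended square 1, 5: +1·0.00833333° lon, +5·0.00416667° lat → SW at lon 93.7583°, lat -61.2708°.
Cell spans 0.00833333° lon × 0.00416667° lat. NE corner is SW corner plus one full cell.
latitude -61.26667, longitude 93.76667.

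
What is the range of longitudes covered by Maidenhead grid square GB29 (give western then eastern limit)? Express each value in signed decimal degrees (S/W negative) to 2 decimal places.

-56.00, -54.00

Field G=6, B=1: +6·20° lon, +1·10° lat → SW at lon -60°, lat -80°.
Square 2, 9: +2·2° lon, +9·1° lat → SW at lon -56°, lat -71°.
Cell spans 2° lon × 1° lat.
west -56.00, east -54.00.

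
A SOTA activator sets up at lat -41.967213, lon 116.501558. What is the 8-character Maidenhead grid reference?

Offset from 180°W / 90°S: lon 296.50156°, lat 48.03279°.
Field: lon ⌊296.50156/20⌋ = 14 → O; lat ⌊48.03279/10⌋ = 4 → E.
Square: lon ⌊16.50156/2⌋ = 8; lat ⌊8.03279/1⌋ = 8.
Subsquare: lon ⌊0.50156/0.0833333⌋ = 6 → g; lat ⌊0.03279/0.0416667⌋ = 0 → a.
Extended square: lon ⌊0.00156/0.00833333⌋ = 0; lat ⌊0.03279/0.00416667⌋ = 7.

OE88ga07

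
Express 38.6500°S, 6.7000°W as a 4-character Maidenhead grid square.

IF61

Add 180° to longitude and 90° to latitude: 173.30, 51.35.
Field (20°×10°, letters A–R): 173.30/20 → 8 → I, 51.35/10 → 5 → F; chars IF.
Square (2°×1°, digits 0–9): 13.30/2 → 6, 1.35/1 → 1; chars 61.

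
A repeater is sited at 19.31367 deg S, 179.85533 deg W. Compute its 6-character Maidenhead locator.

Shift to the Maidenhead origin (180°W, 90°S): lon 0.1447, lat 70.6863.
Field: lon ⌊0.1447/20⌋ = 0 → A; lat ⌊70.6863/10⌋ = 7 → H.
Square: lon ⌊0.1447/2⌋ = 0; lat ⌊0.6863/1⌋ = 0.
Subsquare: lon ⌊0.1447/0.0833333⌋ = 1 → b; lat ⌊0.6863/0.0416667⌋ = 16 → q.

AH00bq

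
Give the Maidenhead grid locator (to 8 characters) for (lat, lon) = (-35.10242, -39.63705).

HF04ev35

Add 180° to longitude and 90° to latitude: 140.36295, 54.89758.
Field (20°×10°, letters A–R): lon ⌊140.36295/20⌋ = 7 → H; lat ⌊54.89758/10⌋ = 5 → F.
Square (2°×1°, digits 0–9): lon ⌊0.36295/2⌋ = 0; lat ⌊4.89758/1⌋ = 4.
Subsquare (5′×2.5′, letters a–x): lon ⌊0.36295/0.0833333⌋ = 4 → e; lat ⌊0.89758/0.0416667⌋ = 21 → v.
Extended square (30″×15″, digits 0–9): lon ⌊0.02962/0.00833333⌋ = 3; lat ⌊0.02258/0.00416667⌋ = 5.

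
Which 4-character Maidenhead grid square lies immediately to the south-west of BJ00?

AI99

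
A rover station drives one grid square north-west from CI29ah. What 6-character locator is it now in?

CI19xi

Longitude subsquare a = 0; −1 → -1, wraps to 23 = x, carry into square.
Longitude square 2; −1 → 1.
Latitude subsquare h = 7; +1 → 8 = i.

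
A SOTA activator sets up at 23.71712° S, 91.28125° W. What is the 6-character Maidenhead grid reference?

Offset from 180°W / 90°S: lon 88.7188°, lat 66.2829°.
Field: 88.7188/20 → 4 → E, 66.2829/10 → 6 → G; chars EG.
Square: 8.7188/2 → 4, 6.2829/1 → 6; chars 46.
Subsquare: 0.7188/0.0833333 → 8 → i, 0.2829/0.0416667 → 6 → g; chars ig.

EG46ig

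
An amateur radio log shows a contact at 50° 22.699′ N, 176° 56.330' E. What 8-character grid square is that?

Shift to the Maidenhead origin (180°W, 90°S): lon 356.93883, lat 140.37832.
Field (20°×10°, letters A–R): lon ⌊356.93883/20⌋ = 17 → R; lat ⌊140.37832/10⌋ = 14 → O.
Square (2°×1°, digits 0–9): lon ⌊16.93883/2⌋ = 8; lat ⌊0.37832/1⌋ = 0.
Subsquare (5′×2.5′, letters a–x): lon ⌊0.93883/0.0833333⌋ = 11 → l; lat ⌊0.37832/0.0416667⌋ = 9 → j.
Extended square (30″×15″, digits 0–9): lon ⌊0.02217/0.00833333⌋ = 2; lat ⌊0.00332/0.00416667⌋ = 0.

RO80lj20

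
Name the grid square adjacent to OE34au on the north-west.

OE24xv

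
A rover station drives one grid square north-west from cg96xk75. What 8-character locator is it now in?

CG96xk66

Longitude extended square 7; −1 → 6.
Latitude extended square 5; +1 → 6.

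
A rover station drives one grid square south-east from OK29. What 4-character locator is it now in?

OK38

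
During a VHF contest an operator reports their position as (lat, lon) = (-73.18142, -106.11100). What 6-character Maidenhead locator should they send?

DB66wt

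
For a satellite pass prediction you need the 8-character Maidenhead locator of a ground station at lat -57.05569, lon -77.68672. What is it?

FD12dw76

Add 180° to longitude and 90° to latitude: 102.31328, 32.94431.
Field: 102.31328/20 → 5 → F, 32.94431/10 → 3 → D; chars FD.
Square: 2.31328/2 → 1, 2.94431/1 → 2; chars 12.
Subsquare: 0.31328/0.0833333 → 3 → d, 0.94431/0.0416667 → 22 → w; chars dw.
Extended square: 0.06328/0.00833333 → 7, 0.02764/0.00416667 → 6; chars 76.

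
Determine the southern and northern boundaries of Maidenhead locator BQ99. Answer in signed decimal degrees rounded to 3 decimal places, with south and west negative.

79.000, 80.000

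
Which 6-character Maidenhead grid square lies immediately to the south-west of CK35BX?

Longitude subsquare b = 1; −1 → 0 = a.
Latitude subsquare x = 23; −1 → 22 = w.

CK35aw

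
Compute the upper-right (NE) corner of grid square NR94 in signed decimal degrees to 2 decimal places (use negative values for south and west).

Field N=13, R=17: +13·20° lon, +17·10° lat → SW at lon 80°, lat 80°.
Square 9, 4: +9·2° lon, +4·1° lat → SW at lon 98°, lat 84°.
Cell spans 2° lon × 1° lat. NE corner is SW corner plus one full cell.
latitude 85.00, longitude 100.00.

85.00, 100.00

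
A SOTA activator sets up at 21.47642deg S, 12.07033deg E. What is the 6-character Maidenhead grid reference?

JG68am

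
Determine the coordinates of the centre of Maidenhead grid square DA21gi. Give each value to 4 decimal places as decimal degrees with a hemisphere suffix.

Field D=3, A=0: +3·20° lon, +0·10° lat → SW at lon -120°, lat -90°.
Square 2, 1: +2·2° lon, +1·1° lat → SW at lon -116°, lat -89°.
Subsquare g=6, i=8: +6·0.0833333° lon, +8·0.0416667° lat → SW at lon -115.5°, lat -88.6667°.
Cell spans 0.0833333° lon × 0.0416667° lat. Centre is SW corner plus half of each.
latitude 88.6458° S, longitude 115.4583° W.

88.6458° S, 115.4583° W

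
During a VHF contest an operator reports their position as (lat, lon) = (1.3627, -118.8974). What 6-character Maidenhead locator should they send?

DJ01ni

Add 180° to longitude and 90° to latitude: 61.1026, 91.3627.
Field: 61.1026/20 → 3 → D, 91.3627/10 → 9 → J; chars DJ.
Square: 1.1026/2 → 0, 1.3627/1 → 1; chars 01.
Subsquare: 1.1026/0.0833333 → 13 → n, 0.3627/0.0416667 → 8 → i; chars ni.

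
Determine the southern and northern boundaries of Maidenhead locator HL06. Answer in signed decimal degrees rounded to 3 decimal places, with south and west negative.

26.000, 27.000

Field H=7, L=11: +7·20° lon, +11·10° lat → SW at lon -40°, lat 20°.
Square 0, 6: +0·2° lon, +6·1° lat → SW at lon -40°, lat 26°.
Cell spans 2° lon × 1° lat.
south 26.000, north 27.000.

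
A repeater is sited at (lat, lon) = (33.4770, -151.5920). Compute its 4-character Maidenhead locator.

Offset from 180°W / 90°S: lon 28.41°, lat 123.48°.
Field: lon ⌊28.41/20⌋ = 1 → B; lat ⌊123.48/10⌋ = 12 → M.
Square: lon ⌊8.41/2⌋ = 4; lat ⌊3.48/1⌋ = 3.

BM43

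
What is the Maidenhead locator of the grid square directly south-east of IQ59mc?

Longitude subsquare m = 12; +1 → 13 = n.
Latitude subsquare c = 2; −1 → 1 = b.

IQ59nb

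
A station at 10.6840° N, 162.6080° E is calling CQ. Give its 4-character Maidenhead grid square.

RK10

Offset from 180°W / 90°S: lon 342.61°, lat 100.68°.
Field: 342.61/20 → 17 → R, 100.68/10 → 10 → K; chars RK.
Square: 2.61/2 → 1, 0.68/1 → 0; chars 10.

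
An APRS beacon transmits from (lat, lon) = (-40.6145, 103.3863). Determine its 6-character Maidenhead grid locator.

Offset from 180°W / 90°S: lon 283.3863°, lat 49.3855°.
Field: 283.3863/20 → 14 → O, 49.3855/10 → 4 → E; chars OE.
Square: 3.3863/2 → 1, 9.3855/1 → 9; chars 19.
Subsquare: 1.3863/0.0833333 → 16 → q, 0.3855/0.0416667 → 9 → j; chars qj.

OE19qj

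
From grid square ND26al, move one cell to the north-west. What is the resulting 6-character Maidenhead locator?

Longitude subsquare a = 0; −1 → -1, wraps to 23 = x, carry into square.
Longitude square 2; −1 → 1.
Latitude subsquare l = 11; +1 → 12 = m.

ND16xm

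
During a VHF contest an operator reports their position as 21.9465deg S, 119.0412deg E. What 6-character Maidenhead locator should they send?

OG98mb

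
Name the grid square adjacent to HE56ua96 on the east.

Longitude extended square 9; +1 → 10, wraps to 0, carry into subsquare.
Longitude subsquare u = 20; +1 → 21 = v.
The latitude characters are unchanged.

HE56va06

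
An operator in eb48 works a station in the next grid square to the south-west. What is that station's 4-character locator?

EB37

Longitude square 4; −1 → 3.
Latitude square 8; −1 → 7.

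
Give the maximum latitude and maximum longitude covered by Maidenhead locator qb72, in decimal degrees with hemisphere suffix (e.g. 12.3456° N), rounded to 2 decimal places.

77.00° S, 156.00° E

Field Q=16, B=1: +16·20° lon, +1·10° lat → SW at lon 140°, lat -80°.
Square 7, 2: +7·2° lon, +2·1° lat → SW at lon 154°, lat -78°.
Cell spans 2° lon × 1° lat. NE corner is SW corner plus one full cell.
latitude 77.00° S, longitude 156.00° E.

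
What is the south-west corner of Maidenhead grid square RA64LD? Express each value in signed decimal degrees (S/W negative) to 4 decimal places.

-85.8750, 172.9167

Field R=17, A=0: +17·20° lon, +0·10° lat → SW at lon 160°, lat -90°.
Square 6, 4: +6·2° lon, +4·1° lat → SW at lon 172°, lat -86°.
Subsquare l=11, d=3: +11·0.0833333° lon, +3·0.0416667° lat → SW at lon 172.917°, lat -85.875°.
latitude -85.8750, longitude 172.9167.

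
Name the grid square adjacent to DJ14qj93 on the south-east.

Longitude extended square 9; +1 → 10, wraps to 0, carry into subsquare.
Longitude subsquare q = 16; +1 → 17 = r.
Latitude extended square 3; −1 → 2.

DJ14rj02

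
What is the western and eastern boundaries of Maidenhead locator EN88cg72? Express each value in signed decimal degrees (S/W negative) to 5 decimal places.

-83.77500, -83.76667

Field E=4, N=13: +4·20° lon, +13·10° lat → SW at lon -100°, lat 40°.
Square 8, 8: +8·2° lon, +8·1° lat → SW at lon -84°, lat 48°.
Subsquare c=2, g=6: +2·0.0833333° lon, +6·0.0416667° lat → SW at lon -83.8333°, lat 48.25°.
Extended square 7, 2: +7·0.00833333° lon, +2·0.00416667° lat → SW at lon -83.775°, lat 48.2583°.
Cell spans 0.00833333° lon × 0.00416667° lat.
west -83.77500, east -83.76667.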